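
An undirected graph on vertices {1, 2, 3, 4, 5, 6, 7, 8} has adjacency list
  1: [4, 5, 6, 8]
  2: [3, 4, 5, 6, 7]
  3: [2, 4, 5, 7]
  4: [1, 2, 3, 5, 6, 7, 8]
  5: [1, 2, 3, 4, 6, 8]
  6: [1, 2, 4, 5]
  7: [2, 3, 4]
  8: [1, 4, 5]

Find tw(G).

3

A width-3 tree decomposition is:
Bags: B1 = {2, 3, 4, 7}  B2 = {2, 3, 4, 5}  B3 = {2, 4, 5, 6}  B4 = {1, 4, 5, 6}  B5 = {1, 4, 5, 8}
Tree: B1–B2, B2–B3, B3–B4, B4–B5
Every bag has size at most 4, so the width is 4 − 1 = 3 and tw(G) ≤ 3. On the other hand G contains the 4-clique {1, 4, 5, 8}. A clique must lie in a single bag of any decomposition, so no decomposition can have width below 3. Combining the bounds, tw(G) = 3.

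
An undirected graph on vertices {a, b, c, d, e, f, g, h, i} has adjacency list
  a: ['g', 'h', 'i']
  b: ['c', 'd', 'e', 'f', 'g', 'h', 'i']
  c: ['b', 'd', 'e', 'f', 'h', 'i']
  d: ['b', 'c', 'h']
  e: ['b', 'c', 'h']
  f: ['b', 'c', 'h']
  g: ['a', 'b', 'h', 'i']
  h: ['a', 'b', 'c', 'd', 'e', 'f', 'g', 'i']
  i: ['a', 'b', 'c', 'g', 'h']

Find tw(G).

3

A width-3 tree decomposition is:
Bags: B1 = {b, c, h, i}  B2 = {b, c, d, h}  B3 = {b, g, h, i}  B4 = {b, c, e, h}  B5 = {a, g, h, i}  B6 = {b, c, f, h}
Tree: B1–B2, B1–B3, B1–B4, B3–B5, B2–B6
Every bag has size at most 4, so the width is 4 − 1 = 3 and tw(G) ≤ 3. Conversely, {a, g, h, i} is a clique of size 4, and the vertices of any clique must share a bag in every tree decomposition; so some bag has ≥ 4 vertices and tw(G) ≥ 3. Combining the bounds, tw(G) = 3.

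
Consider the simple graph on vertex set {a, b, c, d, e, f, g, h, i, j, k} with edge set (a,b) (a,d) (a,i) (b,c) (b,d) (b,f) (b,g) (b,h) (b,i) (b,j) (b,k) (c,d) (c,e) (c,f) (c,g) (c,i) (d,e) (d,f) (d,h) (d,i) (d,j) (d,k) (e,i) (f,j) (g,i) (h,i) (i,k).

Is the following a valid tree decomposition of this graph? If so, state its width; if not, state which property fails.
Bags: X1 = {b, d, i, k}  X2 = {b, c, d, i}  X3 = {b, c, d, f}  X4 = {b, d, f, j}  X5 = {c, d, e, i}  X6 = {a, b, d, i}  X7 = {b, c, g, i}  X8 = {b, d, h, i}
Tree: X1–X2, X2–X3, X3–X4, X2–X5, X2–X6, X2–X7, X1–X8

Vertex coverage: the bags together contain {a, b, c, d, e, f, g, h, i, j, k}, the full vertex set. Edge coverage: each edge of G has both endpoints in at least one bag. Running intersection: for every vertex, the bags containing it form a connected subtree. All three properties hold, so this is a valid tree decomposition of width max|bag| − 1 = 3, and hence tw(G) ≤ 3.

Yes; width 3.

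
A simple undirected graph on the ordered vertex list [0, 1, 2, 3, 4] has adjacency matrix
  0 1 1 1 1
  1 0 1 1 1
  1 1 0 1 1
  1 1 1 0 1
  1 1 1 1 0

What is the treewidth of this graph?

4

A width-4 tree decomposition is:
Bags: B1 = {0, 1, 2, 3, 4}
Tree: (single bag)
A single bag containing all 5 vertices is trivially a valid decomposition of width 4. For the lower bound, the 5 vertices {0, 1, 2, 3, 4} are pairwise adjacent, and any tree decomposition puts a clique entirely inside one bag — forcing width ≥ 4. The upper and lower bounds meet at 4, so that is the treewidth.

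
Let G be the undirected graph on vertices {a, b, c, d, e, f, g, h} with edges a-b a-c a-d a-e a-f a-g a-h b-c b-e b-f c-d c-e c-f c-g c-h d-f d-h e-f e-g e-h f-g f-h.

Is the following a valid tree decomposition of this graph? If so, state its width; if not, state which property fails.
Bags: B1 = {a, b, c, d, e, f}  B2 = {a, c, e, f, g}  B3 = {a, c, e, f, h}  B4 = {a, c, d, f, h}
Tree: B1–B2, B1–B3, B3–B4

No — bags containing vertex d are not connected in the tree.

A tree decomposition must satisfy three properties: every vertex lies in some bag; for every edge, both endpoints lie together in some bag; and for every vertex, the bags containing it form a connected subtree. Here bags containing vertex d are not connected in the tree, so the decomposition is invalid.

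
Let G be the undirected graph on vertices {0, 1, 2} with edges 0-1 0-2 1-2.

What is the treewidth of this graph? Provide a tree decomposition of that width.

With just one bag of size 3, the width is 3 − 1 = 2, so tw(G) ≤ 2. Conversely, {0, 1, 2} is a clique of size 3, and the vertices of any clique must share a bag in every tree decomposition; so some bag has ≥ 3 vertices and tw(G) ≥ 2. The upper and lower bounds meet at 2, so that is the treewidth.

Treewidth 2.
One such decomposition:
Bags: B1 = {0, 1, 2}
Tree: (single bag)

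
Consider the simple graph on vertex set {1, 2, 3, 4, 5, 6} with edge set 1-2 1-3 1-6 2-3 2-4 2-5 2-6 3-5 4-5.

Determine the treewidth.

2

A width-2 tree decomposition is:
Bags: B1 = {1, 2, 3}  B2 = {1, 2, 6}  B3 = {2, 3, 5}  B4 = {2, 4, 5}
Tree: B1–B2, B1–B3, B3–B4
The largest bag has 3 vertices, giving width 2; this decomposition certifies tw(G) ≤ 2. Conversely, {1, 2, 3} is a clique of size 3, and the vertices of any clique must share a bag in every tree decomposition; so some bag has ≥ 3 vertices and tw(G) ≥ 2. Therefore the treewidth is 2.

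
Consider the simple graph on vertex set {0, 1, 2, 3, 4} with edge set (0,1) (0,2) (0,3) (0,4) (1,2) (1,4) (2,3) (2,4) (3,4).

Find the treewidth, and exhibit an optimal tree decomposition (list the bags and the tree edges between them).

Treewidth 3.
One such decomposition:
Bags: B1 = {0, 2, 3, 4}  B2 = {0, 1, 2, 4}
Tree: B1–B2

Every bag has size at most 4, so the width is 4 − 1 = 3 and tw(G) ≤ 3. For the lower bound, the 4 vertices {0, 1, 2, 4} are pairwise adjacent, and any tree decomposition puts a clique entirely inside one bag — forcing width ≥ 3. Therefore the treewidth is 3.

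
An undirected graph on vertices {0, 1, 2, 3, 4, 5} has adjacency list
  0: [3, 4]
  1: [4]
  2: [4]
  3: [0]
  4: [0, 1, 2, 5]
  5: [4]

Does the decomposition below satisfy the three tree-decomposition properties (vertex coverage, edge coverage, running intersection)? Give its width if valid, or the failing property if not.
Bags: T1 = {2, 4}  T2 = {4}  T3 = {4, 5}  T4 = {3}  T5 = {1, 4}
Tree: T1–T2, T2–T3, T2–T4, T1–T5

A tree decomposition must satisfy three properties: every vertex lies in some bag; for every edge, both endpoints lie together in some bag; and for every vertex, the bags containing it form a connected subtree. Here vertex 0 appears in no bag, so the decomposition is invalid.

No — vertex 0 appears in no bag.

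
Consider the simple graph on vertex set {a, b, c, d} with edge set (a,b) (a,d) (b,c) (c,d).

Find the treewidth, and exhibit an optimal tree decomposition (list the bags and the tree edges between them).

Every bag has size at most 3, so the width is 3 − 1 = 2 and tw(G) ≤ 2. Since d–a–b–c–d is a cycle in G, G is not acyclic. Forests are exactly the graphs of treewidth ≤ 1, so tw(G) ≥ 2. The upper and lower bounds meet at 2, so that is the treewidth.

Treewidth 2.
One optimal decomposition is:
Bags: B1 = {a, b, d}  B2 = {b, c, d}
Tree: B1–B2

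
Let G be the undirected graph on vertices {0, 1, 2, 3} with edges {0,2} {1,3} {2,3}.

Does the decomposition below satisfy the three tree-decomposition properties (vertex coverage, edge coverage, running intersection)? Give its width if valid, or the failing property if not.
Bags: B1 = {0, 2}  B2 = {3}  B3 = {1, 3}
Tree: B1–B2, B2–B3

No — edge (2,3) lies in no bag.

A tree decomposition must satisfy three properties: every vertex lies in some bag; for every edge, both endpoints lie together in some bag; and for every vertex, the bags containing it form a connected subtree. Here edge (2,3) lies in no bag, so the decomposition is invalid.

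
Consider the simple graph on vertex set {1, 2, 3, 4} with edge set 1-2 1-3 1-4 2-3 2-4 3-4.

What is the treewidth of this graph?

A width-3 tree decomposition is:
Bags: B1 = {1, 2, 3, 4}
Tree: (single bag)
With just one bag of size 4, the width is 4 − 1 = 3, so tw(G) ≤ 3. On the other hand G contains the 4-clique {1, 2, 3, 4}. A clique must lie in a single bag of any decomposition, so no decomposition can have width below 3. Therefore the treewidth is 3.

3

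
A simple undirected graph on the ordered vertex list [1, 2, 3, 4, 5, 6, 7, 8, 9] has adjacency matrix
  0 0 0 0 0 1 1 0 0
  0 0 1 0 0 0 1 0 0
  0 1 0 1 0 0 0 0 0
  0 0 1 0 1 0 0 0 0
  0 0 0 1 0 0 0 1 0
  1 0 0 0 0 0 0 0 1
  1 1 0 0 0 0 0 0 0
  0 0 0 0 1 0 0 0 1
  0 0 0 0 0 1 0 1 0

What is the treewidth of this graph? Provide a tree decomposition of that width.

Treewidth 2.
One such decomposition:
Bags: B1 = {1, 6, 9}  B2 = {1, 7, 9}  B3 = {2, 7, 9}  B4 = {2, 3, 9}  B5 = {3, 4, 9}  B6 = {4, 5, 9}  B7 = {5, 8, 9}
Tree: B1–B2, B2–B3, B3–B4, B4–B5, B5–B6, B6–B7

Every bag has size at most 3, so the width is 3 − 1 = 2 and tw(G) ≤ 2. For the lower bound, G contains the cycle 9–6–1–7–2–3–4–5–8–9, so G is not a forest; only forests have treewidth ≤ 1, hence tw(G) ≥ 2. Therefore the treewidth is 2.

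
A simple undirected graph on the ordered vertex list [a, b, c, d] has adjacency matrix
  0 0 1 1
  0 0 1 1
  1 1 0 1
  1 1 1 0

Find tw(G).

2

A width-2 tree decomposition is:
Bags: B1 = {b, c, d}  B2 = {a, c, d}
Tree: B1–B2
Each bag holds 3 vertices, so the decomposition has width 2, which upper-bounds the treewidth. On the other hand G contains the 3-clique {a, c, d}. A clique must lie in a single bag of any decomposition, so no decomposition can have width below 2. Combining the bounds, tw(G) = 2.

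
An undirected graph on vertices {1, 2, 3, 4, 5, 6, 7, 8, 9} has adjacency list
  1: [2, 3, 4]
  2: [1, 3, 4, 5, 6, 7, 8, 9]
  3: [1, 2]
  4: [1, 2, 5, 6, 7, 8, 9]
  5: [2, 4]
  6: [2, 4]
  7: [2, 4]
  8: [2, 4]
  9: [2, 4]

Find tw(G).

2

A width-2 tree decomposition is:
Bags: B1 = {2, 4, 7}  B2 = {2, 4, 5}  B3 = {2, 4, 9}  B4 = {2, 4, 8}  B5 = {2, 4, 6}  B6 = {1, 2, 4}  B7 = {1, 2, 3}
Tree: B1–B2, B2–B3, B1–B4, B2–B5, B5–B6, B6–B7
Each bag holds 3 vertices, so the decomposition has width 2, which upper-bounds the treewidth. For the lower bound, the 3 vertices {1, 2, 3} are pairwise adjacent, and any tree decomposition puts a clique entirely inside one bag — forcing width ≥ 2. Combining the bounds, tw(G) = 2.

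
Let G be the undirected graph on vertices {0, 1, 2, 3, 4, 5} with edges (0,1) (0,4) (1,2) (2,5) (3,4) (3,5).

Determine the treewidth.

2

A width-2 tree decomposition is:
Bags: B1 = {2, 3, 5}  B2 = {1, 2, 3}  B3 = {0, 1, 3}  B4 = {0, 3, 4}
Tree: B1–B2, B2–B3, B3–B4
Every bag has size at most 3, so the width is 3 − 1 = 2 and tw(G) ≤ 2. For the lower bound, G contains the cycle 3–5–2–1–0–4–3, so G is not a forest; only forests have treewidth ≤ 1, hence tw(G) ≥ 2. Combining the bounds, tw(G) = 2.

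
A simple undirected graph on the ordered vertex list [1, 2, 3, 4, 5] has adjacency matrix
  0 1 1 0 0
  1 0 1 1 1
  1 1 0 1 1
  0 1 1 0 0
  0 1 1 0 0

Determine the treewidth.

2

A width-2 tree decomposition is:
Bags: B1 = {2, 3, 4}  B2 = {1, 2, 3}  B3 = {2, 3, 5}
Tree: B1–B2, B1–B3
Each bag holds 3 vertices, so the decomposition has width 2, which upper-bounds the treewidth. Conversely, {1, 2, 3} is a clique of size 3, and the vertices of any clique must share a bag in every tree decomposition; so some bag has ≥ 3 vertices and tw(G) ≥ 2. Therefore the treewidth is 2.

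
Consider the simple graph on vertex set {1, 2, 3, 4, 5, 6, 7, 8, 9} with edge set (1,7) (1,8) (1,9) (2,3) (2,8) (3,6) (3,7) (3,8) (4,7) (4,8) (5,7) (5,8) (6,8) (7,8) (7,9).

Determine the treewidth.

A width-2 tree decomposition is:
Bags: B1 = {2, 3, 8}  B2 = {3, 6, 8}  B3 = {3, 7, 8}  B4 = {4, 7, 8}  B5 = {1, 7, 8}  B6 = {5, 7, 8}  B7 = {1, 7, 9}
Tree: B1–B2, B1–B3, B3–B4, B3–B5, B3–B6, B5–B7
Every bag has size at most 3, so the width is 3 − 1 = 2 and tw(G) ≤ 2. Conversely, {2, 3, 8} is a clique of size 3, and the vertices of any clique must share a bag in every tree decomposition; so some bag has ≥ 3 vertices and tw(G) ≥ 2. The upper and lower bounds meet at 2, so that is the treewidth.

2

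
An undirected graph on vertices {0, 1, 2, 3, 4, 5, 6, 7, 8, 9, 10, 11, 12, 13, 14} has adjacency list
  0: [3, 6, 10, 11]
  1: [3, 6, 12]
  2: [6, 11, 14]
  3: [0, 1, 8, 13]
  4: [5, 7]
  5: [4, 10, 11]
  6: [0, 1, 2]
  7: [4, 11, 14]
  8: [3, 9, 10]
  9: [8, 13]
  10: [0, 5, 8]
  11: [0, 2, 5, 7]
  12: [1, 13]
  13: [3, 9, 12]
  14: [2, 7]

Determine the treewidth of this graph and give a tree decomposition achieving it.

Every bag has size at most 4, so the width is 4 − 1 = 3 and tw(G) ≤ 3. For the lower bound: the 4 vertex sets {9,12,13}, {1}, {3}, {0,6,8,10} are disjoint, each induces a connected subgraph, and every pair is joined by at least one edge of G. Contracting each set to a single vertex therefore yields K_{4} as a minor, and since treewidth is minor-monotone, tw(G) ≥ tw(K_{4}) = 3. Combining the bounds, tw(G) = 3.

Treewidth 3.
One such decomposition:
Bags: B1 = {1, 9, 12, 13}  B2 = {1, 3, 9, 13}  B3 = {1, 3, 8, 9}  B4 = {1, 3, 6, 8}  B5 = {0, 3, 6, 8}  B6 = {0, 6, 8, 10}  B7 = {0, 2, 6, 10}  B8 = {0, 2, 10, 11}  B9 = {2, 5, 10, 11}  B10 = {2, 5, 11, 14}  B11 = {5, 7, 11, 14}  B12 = {4, 5, 7, 14}
Tree: B1–B2, B2–B3, B3–B4, B4–B5, B5–B6, B6–B7, B7–B8, B8–B9, B9–B10, B10–B11, B11–B12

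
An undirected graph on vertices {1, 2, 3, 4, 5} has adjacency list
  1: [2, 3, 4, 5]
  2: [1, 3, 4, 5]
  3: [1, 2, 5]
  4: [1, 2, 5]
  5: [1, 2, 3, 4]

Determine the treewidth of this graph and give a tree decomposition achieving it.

Treewidth 3.
Bags: B1 = {1, 2, 4, 5}  B2 = {1, 2, 3, 5}
Tree: B1–B2

Every bag has size at most 4, so the width is 4 − 1 = 3 and tw(G) ≤ 3. On the other hand G contains the 4-clique {1, 2, 3, 5}. A clique must lie in a single bag of any decomposition, so no decomposition can have width below 3. Hence tw(G) = 3 exactly.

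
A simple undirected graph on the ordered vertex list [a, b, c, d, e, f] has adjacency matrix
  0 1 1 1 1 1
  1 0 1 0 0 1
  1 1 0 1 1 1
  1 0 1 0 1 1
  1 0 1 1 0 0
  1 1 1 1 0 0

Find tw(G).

A width-3 tree decomposition is:
Bags: B1 = {a, c, d, f}  B2 = {a, c, d, e}  B3 = {a, b, c, f}
Tree: B1–B2, B1–B3
Every bag has size at most 4, so the width is 4 − 1 = 3 and tw(G) ≤ 3. For the lower bound, the 4 vertices {a, c, d, e} are pairwise adjacent, and any tree decomposition puts a clique entirely inside one bag — forcing width ≥ 3. Combining the bounds, tw(G) = 3.

3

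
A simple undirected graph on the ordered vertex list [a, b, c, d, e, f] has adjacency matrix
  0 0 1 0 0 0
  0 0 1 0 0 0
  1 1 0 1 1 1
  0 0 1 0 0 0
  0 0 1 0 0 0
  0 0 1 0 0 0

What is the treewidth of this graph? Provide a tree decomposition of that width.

Treewidth 1.
One such decomposition:
Bags: B1 = {b, c}  B2 = {c, f}  B3 = {c, e}  B4 = {a, c}  B5 = {c, d}
Tree: B1–B2, B1–B3, B3–B4, B2–B5

Each bag holds 2 vertices, so the decomposition has width 1, which upper-bounds the treewidth. G has an edge, so its treewidth is at least 1. The upper and lower bounds meet at 1, so that is the treewidth.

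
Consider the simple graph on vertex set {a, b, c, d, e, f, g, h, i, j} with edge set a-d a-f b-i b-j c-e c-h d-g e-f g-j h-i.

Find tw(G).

2

A width-2 tree decomposition is:
Bags: B1 = {c, e, h}  B2 = {e, h, i}  B3 = {b, e, i}  B4 = {b, e, j}  B5 = {e, g, j}  B6 = {d, e, g}  B7 = {a, d, e}  B8 = {a, e, f}
Tree: B1–B2, B2–B3, B3–B4, B4–B5, B5–B6, B6–B7, B7–B8
Each bag holds 3 vertices, so the decomposition has width 2, which upper-bounds the treewidth. The edges e–c–h–i–b–j–g–d–a–f–e form a cycle, so G is not a tree and its treewidth is at least 2. Combining the bounds, tw(G) = 2.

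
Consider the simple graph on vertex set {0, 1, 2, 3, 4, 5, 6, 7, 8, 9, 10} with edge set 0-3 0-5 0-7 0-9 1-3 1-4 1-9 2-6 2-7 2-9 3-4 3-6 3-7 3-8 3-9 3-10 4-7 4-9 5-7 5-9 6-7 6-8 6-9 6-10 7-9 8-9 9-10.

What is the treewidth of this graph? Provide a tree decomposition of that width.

The largest bag has 4 vertices, giving width 3; this decomposition certifies tw(G) ≤ 3. For the lower bound, the 4 vertices {2, 6, 7, 9} are pairwise adjacent, and any tree decomposition puts a clique entirely inside one bag — forcing width ≥ 3. Combining the bounds, tw(G) = 3.

Treewidth 3.
One such decomposition:
Bags: B1 = {3, 4, 7, 9}  B2 = {3, 6, 7, 9}  B3 = {3, 6, 8, 9}  B4 = {3, 6, 9, 10}  B5 = {0, 3, 7, 9}  B6 = {2, 6, 7, 9}  B7 = {0, 5, 7, 9}  B8 = {1, 3, 4, 9}
Tree: B1–B2, B2–B3, B3–B4, B1–B5, B2–B6, B5–B7, B1–B8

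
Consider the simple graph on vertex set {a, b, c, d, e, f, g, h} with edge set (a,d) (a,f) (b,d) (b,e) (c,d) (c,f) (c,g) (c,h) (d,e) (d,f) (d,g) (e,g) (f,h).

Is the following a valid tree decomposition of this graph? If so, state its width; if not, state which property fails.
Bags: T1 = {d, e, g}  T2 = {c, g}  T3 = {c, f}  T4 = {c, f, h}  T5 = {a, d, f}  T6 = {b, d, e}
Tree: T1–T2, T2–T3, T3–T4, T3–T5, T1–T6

A tree decomposition must satisfy three properties: every vertex lies in some bag; for every edge, both endpoints lie together in some bag; and for every vertex, the bags containing it form a connected subtree. Here edge (d,c) lies in no bag, so the decomposition is invalid.

No — edge (d,c) lies in no bag.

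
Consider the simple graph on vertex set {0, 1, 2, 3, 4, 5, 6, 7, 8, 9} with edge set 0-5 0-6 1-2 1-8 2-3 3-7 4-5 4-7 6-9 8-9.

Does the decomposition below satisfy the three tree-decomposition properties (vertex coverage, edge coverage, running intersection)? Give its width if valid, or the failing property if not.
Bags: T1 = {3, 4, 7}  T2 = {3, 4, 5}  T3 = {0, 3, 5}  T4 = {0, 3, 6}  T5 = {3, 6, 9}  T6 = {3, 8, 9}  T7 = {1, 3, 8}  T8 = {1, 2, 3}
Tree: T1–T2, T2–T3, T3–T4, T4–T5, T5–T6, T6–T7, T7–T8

Every vertex of G appears in some bag (union = {0, 1, 2, 3, 4, 5, 6, 7, 8, 9}); every edge is covered by a bag; and for each vertex v the set of bags containing v is connected in the bag tree. The decomposition is therefore valid. The largest bag has 3 vertices, so the width is 2.

Yes; width 2.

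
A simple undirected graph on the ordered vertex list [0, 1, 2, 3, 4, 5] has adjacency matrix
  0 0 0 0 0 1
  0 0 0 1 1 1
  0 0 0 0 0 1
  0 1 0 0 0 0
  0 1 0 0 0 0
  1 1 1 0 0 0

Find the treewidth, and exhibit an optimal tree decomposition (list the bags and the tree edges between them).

The largest bag has 2 vertices, giving width 1; this decomposition certifies tw(G) ≤ 1. G has an edge, so its treewidth is at least 1. Hence tw(G) = 1 exactly.

Treewidth 1.
Bags: B1 = {1, 5}  B2 = {2, 5}  B3 = {1, 4}  B4 = {0, 5}  B5 = {1, 3}
Tree: B1–B2, B1–B3, B1–B4, B3–B5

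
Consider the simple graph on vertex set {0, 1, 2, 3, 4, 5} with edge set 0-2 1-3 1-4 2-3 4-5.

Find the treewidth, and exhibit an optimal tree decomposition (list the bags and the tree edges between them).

Treewidth 1.
Bags: B1 = {4, 5}  B2 = {1, 4}  B3 = {1, 3}  B4 = {2, 3}  B5 = {0, 2}
Tree: B1–B2, B2–B3, B3–B4, B4–B5

Every bag has size at most 2, so the width is 2 − 1 = 1 and tw(G) ≤ 1. Since G has at least one edge (e.g. 5–4), it is not an edgeless graph, so tw(G) ≥ 1. Hence tw(G) = 1 exactly.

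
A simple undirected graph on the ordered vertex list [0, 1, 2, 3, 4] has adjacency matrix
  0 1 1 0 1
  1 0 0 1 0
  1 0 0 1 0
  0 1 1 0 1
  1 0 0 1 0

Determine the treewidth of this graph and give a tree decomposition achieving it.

Treewidth 2.
One such decomposition:
Bags: B1 = {0, 3, 4}  B2 = {0, 1, 3}  B3 = {0, 2, 3}
Tree: B1–B2, B2–B3

Each bag holds 3 vertices, so the decomposition has width 2, which upper-bounds the treewidth. For the lower bound, G contains the cycle 4–3–1–0–4, so G is not a forest; only forests have treewidth ≤ 1, hence tw(G) ≥ 2. Combining the bounds, tw(G) = 2.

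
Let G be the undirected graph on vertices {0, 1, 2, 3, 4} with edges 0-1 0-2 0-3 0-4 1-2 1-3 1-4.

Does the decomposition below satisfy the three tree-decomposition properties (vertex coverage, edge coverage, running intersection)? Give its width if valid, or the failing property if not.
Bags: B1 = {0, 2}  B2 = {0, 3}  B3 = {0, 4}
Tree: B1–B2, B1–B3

No — vertex 1 appears in no bag.

A tree decomposition must satisfy three properties: every vertex lies in some bag; for every edge, both endpoints lie together in some bag; and for every vertex, the bags containing it form a connected subtree. Here vertex 1 appears in no bag, so the decomposition is invalid.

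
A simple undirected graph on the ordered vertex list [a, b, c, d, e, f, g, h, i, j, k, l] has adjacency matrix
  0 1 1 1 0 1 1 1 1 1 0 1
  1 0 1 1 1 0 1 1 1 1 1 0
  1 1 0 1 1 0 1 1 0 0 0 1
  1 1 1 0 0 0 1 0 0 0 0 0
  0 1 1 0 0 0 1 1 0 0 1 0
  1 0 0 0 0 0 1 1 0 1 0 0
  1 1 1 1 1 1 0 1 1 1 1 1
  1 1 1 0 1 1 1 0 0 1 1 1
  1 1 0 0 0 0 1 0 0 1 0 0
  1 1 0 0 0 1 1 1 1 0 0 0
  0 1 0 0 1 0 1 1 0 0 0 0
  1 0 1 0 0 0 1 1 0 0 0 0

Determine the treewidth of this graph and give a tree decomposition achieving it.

Treewidth 4.
Bags: B1 = {a, b, c, g, h}  B2 = {a, b, c, d, g}  B3 = {b, c, e, g, h}  B4 = {b, e, g, h, k}  B5 = {a, c, g, h, l}  B6 = {a, b, g, h, j}  B7 = {a, f, g, h, j}  B8 = {a, b, g, i, j}
Tree: B1–B2, B1–B3, B3–B4, B1–B5, B1–B6, B6–B7, B6–B8

Every bag has size at most 5, so the width is 5 − 1 = 4 and tw(G) ≤ 4. Conversely, {a, b, c, d, g} is a clique of size 5, and the vertices of any clique must share a bag in every tree decomposition; so some bag has ≥ 5 vertices and tw(G) ≥ 4. Therefore the treewidth is 4.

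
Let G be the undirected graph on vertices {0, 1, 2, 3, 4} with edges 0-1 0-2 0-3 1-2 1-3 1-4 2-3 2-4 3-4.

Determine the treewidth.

3

A width-3 tree decomposition is:
Bags: B1 = {0, 1, 2, 3}  B2 = {1, 2, 3, 4}
Tree: B1–B2
Each bag holds 4 vertices, so the decomposition has width 3, which upper-bounds the treewidth. Conversely, {0, 1, 2, 3} is a clique of size 4, and the vertices of any clique must share a bag in every tree decomposition; so some bag has ≥ 4 vertices and tw(G) ≥ 3. Hence tw(G) = 3 exactly.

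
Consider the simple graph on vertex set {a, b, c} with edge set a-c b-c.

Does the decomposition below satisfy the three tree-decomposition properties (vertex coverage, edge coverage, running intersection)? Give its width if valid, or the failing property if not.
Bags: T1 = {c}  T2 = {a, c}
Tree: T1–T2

No — vertex b appears in no bag.

A tree decomposition must satisfy three properties: every vertex lies in some bag; for every edge, both endpoints lie together in some bag; and for every vertex, the bags containing it form a connected subtree. Here vertex b appears in no bag, so the decomposition is invalid.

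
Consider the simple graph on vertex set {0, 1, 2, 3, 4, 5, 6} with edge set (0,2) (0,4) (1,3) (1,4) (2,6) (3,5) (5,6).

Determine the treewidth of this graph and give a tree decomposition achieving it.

Treewidth 2.
One such decomposition:
Bags: B1 = {2, 5, 6}  B2 = {2, 3, 5}  B3 = {1, 2, 3}  B4 = {1, 2, 4}  B5 = {0, 2, 4}
Tree: B1–B2, B2–B3, B3–B4, B4–B5

Every bag has size at most 3, so the width is 3 − 1 = 2 and tw(G) ≤ 2. The edges 2–6–5–3–1–4–0–2 form a cycle, so G is not a tree and its treewidth is at least 2. Hence tw(G) = 2 exactly.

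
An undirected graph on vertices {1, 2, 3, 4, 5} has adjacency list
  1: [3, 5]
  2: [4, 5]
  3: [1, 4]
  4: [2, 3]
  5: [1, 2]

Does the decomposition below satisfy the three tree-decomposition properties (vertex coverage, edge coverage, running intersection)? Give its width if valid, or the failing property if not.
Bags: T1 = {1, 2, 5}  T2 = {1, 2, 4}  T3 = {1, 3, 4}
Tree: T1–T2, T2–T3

Every vertex of G appears in some bag (union = {1, 2, 3, 4, 5}); every edge is covered by a bag; and for each vertex v the set of bags containing v is connected in the bag tree. The decomposition is therefore valid. The largest bag has 3 vertices, so the width is 2.

Yes; width 2.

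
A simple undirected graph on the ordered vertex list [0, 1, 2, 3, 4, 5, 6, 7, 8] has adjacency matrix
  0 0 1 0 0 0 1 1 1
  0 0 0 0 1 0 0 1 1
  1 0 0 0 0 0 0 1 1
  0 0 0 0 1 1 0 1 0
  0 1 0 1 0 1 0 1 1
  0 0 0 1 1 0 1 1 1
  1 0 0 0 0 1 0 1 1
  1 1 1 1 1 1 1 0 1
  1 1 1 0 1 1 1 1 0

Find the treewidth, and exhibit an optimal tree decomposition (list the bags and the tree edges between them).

Treewidth 3.
One such decomposition:
Bags: B1 = {5, 6, 7, 8}  B2 = {4, 5, 7, 8}  B3 = {0, 6, 7, 8}  B4 = {1, 4, 7, 8}  B5 = {0, 2, 7, 8}  B6 = {3, 4, 5, 7}
Tree: B1–B2, B1–B3, B2–B4, B3–B5, B2–B6

Every bag has size at most 4, so the width is 4 − 1 = 3 and tw(G) ≤ 3. On the other hand G contains the 4-clique {0, 2, 7, 8}. A clique must lie in a single bag of any decomposition, so no decomposition can have width below 3. Hence tw(G) = 3 exactly.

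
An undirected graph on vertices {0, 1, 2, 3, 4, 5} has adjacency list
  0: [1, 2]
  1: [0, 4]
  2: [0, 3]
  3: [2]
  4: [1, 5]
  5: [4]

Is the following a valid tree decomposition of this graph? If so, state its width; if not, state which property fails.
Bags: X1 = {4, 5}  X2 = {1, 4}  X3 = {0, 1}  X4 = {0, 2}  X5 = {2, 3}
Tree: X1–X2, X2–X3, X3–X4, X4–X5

Every vertex of G appears in some bag (union = {0, 1, 2, 3, 4, 5}); every edge is covered by a bag; and for each vertex v the set of bags containing v is connected in the bag tree. The decomposition is therefore valid. The largest bag has 2 vertices, so the width is 1.

Yes; width 1.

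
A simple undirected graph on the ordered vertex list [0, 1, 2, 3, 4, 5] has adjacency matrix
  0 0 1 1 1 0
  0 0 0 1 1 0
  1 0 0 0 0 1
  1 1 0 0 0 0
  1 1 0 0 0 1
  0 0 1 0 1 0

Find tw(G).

A width-2 tree decomposition is:
Bags: B1 = {2, 4, 5}  B2 = {0, 2, 4}  B3 = {0, 1, 4}  B4 = {0, 1, 3}
Tree: B1–B2, B2–B3, B3–B4
The largest bag has 3 vertices, giving width 2; this decomposition certifies tw(G) ≤ 2. The edges 5–2–0–4–5 form a cycle, so G is not a tree and its treewidth is at least 2. Combining the bounds, tw(G) = 2.

2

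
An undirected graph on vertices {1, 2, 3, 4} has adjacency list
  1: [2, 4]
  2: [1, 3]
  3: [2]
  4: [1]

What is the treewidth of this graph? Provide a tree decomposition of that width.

Every bag has size at most 2, so the width is 2 − 1 = 1 and tw(G) ≤ 1. Since G has at least one edge (e.g. 2–3), it is not an edgeless graph, so tw(G) ≥ 1. Hence tw(G) = 1 exactly.

Treewidth 1.
One such decomposition:
Bags: B1 = {2, 3}  B2 = {1, 2}  B3 = {1, 4}
Tree: B1–B2, B2–B3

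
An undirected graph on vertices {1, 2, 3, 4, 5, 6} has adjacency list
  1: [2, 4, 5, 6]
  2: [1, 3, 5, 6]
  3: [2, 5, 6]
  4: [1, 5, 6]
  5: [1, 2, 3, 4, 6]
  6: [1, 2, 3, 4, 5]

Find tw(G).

3

A width-3 tree decomposition is:
Bags: B1 = {1, 2, 5, 6}  B2 = {1, 4, 5, 6}  B3 = {2, 3, 5, 6}
Tree: B1–B2, B1–B3
Each bag holds 4 vertices, so the decomposition has width 3, which upper-bounds the treewidth. For the lower bound, the 4 vertices {1, 2, 5, 6} are pairwise adjacent, and any tree decomposition puts a clique entirely inside one bag — forcing width ≥ 3. Therefore the treewidth is 3.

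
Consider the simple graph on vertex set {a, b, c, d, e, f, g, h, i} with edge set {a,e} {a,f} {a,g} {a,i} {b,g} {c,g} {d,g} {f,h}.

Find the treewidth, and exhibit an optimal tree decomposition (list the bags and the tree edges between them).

Treewidth 1.
One such decomposition:
Bags: B1 = {a, i}  B2 = {a, g}  B3 = {a, e}  B4 = {b, g}  B5 = {a, f}  B6 = {f, h}  B7 = {d, g}  B8 = {c, g}
Tree: B1–B2, B2–B3, B2–B4, B1–B5, B5–B6, B2–B7, B7–B8

Every bag has size at most 2, so the width is 2 − 1 = 1 and tw(G) ≤ 1. G has an edge, so its treewidth is at least 1. Hence tw(G) = 1 exactly.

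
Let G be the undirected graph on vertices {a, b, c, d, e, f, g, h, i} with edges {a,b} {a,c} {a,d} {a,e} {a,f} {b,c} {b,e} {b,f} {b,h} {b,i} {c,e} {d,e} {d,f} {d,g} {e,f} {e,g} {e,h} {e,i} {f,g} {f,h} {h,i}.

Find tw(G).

A width-3 tree decomposition is:
Bags: B1 = {a, b, e, f}  B2 = {a, d, e, f}  B3 = {d, e, f, g}  B4 = {b, e, f, h}  B5 = {a, b, c, e}  B6 = {b, e, h, i}
Tree: B1–B2, B2–B3, B1–B4, B1–B5, B4–B6
Every bag has size at most 4, so the width is 4 − 1 = 3 and tw(G) ≤ 3. Conversely, {a, b, c, e} is a clique of size 4, and the vertices of any clique must share a bag in every tree decomposition; so some bag has ≥ 4 vertices and tw(G) ≥ 3. Hence tw(G) = 3 exactly.

3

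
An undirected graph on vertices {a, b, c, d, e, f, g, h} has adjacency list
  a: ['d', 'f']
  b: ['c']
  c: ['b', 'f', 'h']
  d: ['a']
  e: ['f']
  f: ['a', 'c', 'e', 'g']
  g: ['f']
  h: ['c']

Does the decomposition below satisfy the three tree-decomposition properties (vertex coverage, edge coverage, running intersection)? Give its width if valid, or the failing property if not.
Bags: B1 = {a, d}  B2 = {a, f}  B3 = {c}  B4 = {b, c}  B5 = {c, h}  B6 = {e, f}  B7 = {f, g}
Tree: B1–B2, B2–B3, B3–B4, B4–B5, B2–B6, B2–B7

A tree decomposition must satisfy three properties: every vertex lies in some bag; for every edge, both endpoints lie together in some bag; and for every vertex, the bags containing it form a connected subtree. Here edge (f,c) lies in no bag, so the decomposition is invalid.

No — edge (f,c) lies in no bag.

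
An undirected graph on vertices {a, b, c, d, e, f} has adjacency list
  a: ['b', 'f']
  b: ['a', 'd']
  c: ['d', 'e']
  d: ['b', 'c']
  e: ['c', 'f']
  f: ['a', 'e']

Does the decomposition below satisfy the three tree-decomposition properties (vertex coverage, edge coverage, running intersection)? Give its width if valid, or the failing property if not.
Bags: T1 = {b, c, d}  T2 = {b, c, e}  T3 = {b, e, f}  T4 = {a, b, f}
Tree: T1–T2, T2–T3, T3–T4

Checking the three conditions: (i) the bags cover all of {a, b, c, d, e, f}; (ii) for each edge, some bag contains both endpoints; (iii) the bags containing any fixed vertex form a subtree. All hold, so the decomposition is valid with width 3 − 1 = 2.

Yes; width 2.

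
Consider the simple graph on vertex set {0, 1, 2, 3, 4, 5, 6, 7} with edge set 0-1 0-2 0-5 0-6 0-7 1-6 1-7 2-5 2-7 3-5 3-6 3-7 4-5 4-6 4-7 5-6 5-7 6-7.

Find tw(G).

3

A width-3 tree decomposition is:
Bags: B1 = {0, 5, 6, 7}  B2 = {0, 1, 6, 7}  B3 = {4, 5, 6, 7}  B4 = {3, 5, 6, 7}  B5 = {0, 2, 5, 7}
Tree: B1–B2, B1–B3, B1–B4, B1–B5
Each bag holds 4 vertices, so the decomposition has width 3, which upper-bounds the treewidth. For the lower bound, the 4 vertices {0, 1, 6, 7} are pairwise adjacent, and any tree decomposition puts a clique entirely inside one bag — forcing width ≥ 3. The upper and lower bounds meet at 3, so that is the treewidth.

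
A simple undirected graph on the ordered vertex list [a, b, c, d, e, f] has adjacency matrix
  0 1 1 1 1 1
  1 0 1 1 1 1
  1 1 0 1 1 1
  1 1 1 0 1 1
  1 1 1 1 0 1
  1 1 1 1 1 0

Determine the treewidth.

5

A width-5 tree decomposition is:
Bags: B1 = {a, b, c, d, e, f}
Tree: (single bag)
With just one bag of size 6, the width is 6 − 1 = 5, so tw(G) ≤ 5. Conversely, {a, b, c, d, e, f} is a clique of size 6, and the vertices of any clique must share a bag in every tree decomposition; so some bag has ≥ 6 vertices and tw(G) ≥ 5. Combining the bounds, tw(G) = 5.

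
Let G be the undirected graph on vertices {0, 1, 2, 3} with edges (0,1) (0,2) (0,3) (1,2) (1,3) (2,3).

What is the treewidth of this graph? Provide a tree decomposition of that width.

A single bag containing all 4 vertices is trivially a valid decomposition of width 3. For the lower bound, the 4 vertices {0, 1, 2, 3} are pairwise adjacent, and any tree decomposition puts a clique entirely inside one bag — forcing width ≥ 3. The upper and lower bounds meet at 3, so that is the treewidth.

Treewidth 3.
One such decomposition:
Bags: B1 = {0, 1, 2, 3}
Tree: (single bag)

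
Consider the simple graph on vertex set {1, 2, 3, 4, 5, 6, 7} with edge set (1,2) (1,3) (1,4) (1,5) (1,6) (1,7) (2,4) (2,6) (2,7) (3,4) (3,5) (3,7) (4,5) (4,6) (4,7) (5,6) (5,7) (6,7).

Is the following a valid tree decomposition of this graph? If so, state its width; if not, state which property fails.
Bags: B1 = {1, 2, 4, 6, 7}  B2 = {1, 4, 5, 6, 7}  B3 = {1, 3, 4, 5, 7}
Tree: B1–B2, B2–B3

Checking the three conditions: (i) the bags cover all of {1, 2, 3, 4, 5, 6, 7}; (ii) for each edge, some bag contains both endpoints; (iii) the bags containing any fixed vertex form a subtree. All hold, so the decomposition is valid with width 5 − 1 = 4.

Yes; width 4.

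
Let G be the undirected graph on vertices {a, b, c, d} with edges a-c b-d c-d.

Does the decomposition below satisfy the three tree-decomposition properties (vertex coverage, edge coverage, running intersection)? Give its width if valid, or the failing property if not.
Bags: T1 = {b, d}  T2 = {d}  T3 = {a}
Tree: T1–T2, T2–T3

No — vertex c appears in no bag.

A tree decomposition must satisfy three properties: every vertex lies in some bag; for every edge, both endpoints lie together in some bag; and for every vertex, the bags containing it form a connected subtree. Here vertex c appears in no bag, so the decomposition is invalid.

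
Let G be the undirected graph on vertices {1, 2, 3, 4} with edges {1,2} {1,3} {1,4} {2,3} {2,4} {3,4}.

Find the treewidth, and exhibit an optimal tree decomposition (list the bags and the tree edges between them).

Treewidth 3.
Bags: B1 = {1, 2, 3, 4}
Tree: (single bag)

With just one bag of size 4, the width is 4 − 1 = 3, so tw(G) ≤ 3. For the lower bound, the 4 vertices {1, 2, 3, 4} are pairwise adjacent, and any tree decomposition puts a clique entirely inside one bag — forcing width ≥ 3. The upper and lower bounds meet at 3, so that is the treewidth.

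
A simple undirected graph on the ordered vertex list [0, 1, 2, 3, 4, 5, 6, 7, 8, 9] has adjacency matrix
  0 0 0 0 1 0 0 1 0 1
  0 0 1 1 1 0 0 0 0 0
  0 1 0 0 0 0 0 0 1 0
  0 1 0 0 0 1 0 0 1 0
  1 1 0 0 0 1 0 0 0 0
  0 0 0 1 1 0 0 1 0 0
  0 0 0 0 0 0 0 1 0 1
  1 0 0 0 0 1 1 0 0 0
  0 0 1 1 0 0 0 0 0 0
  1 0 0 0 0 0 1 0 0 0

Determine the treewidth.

A width-2 tree decomposition is:
Bags: B1 = {0, 6, 9}  B2 = {0, 6, 7}  B3 = {0, 4, 7}  B4 = {4, 5, 7}  B5 = {1, 4, 5}  B6 = {1, 3, 5}  B7 = {1, 2, 3}  B8 = {2, 3, 8}
Tree: B1–B2, B2–B3, B3–B4, B4–B5, B5–B6, B6–B7, B7–B8
Every bag has size at most 3, so the width is 3 − 1 = 2 and tw(G) ≤ 2. Since 9–6–7–0–9 is a cycle in G, G is not acyclic. Forests are exactly the graphs of treewidth ≤ 1, so tw(G) ≥ 2. Hence tw(G) = 2 exactly.

2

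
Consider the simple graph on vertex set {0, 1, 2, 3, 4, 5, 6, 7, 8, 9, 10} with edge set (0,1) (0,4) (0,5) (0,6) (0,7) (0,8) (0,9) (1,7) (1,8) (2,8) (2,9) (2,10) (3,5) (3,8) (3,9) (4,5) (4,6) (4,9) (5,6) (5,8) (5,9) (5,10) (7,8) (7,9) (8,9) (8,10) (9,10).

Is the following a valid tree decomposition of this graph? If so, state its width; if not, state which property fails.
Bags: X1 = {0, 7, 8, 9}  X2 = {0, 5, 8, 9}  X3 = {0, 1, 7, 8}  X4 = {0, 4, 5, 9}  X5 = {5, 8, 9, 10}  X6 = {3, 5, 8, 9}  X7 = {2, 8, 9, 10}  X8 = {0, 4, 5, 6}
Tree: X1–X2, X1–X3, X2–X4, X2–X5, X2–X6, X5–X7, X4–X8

Yes; width 3.

Every vertex of G appears in some bag (union = {0, 1, 2, 3, 4, 5, 6, 7, 8, 9, 10}); every edge is covered by a bag; and for each vertex v the set of bags containing v is connected in the bag tree. The decomposition is therefore valid. The largest bag has 4 vertices, so the width is 3.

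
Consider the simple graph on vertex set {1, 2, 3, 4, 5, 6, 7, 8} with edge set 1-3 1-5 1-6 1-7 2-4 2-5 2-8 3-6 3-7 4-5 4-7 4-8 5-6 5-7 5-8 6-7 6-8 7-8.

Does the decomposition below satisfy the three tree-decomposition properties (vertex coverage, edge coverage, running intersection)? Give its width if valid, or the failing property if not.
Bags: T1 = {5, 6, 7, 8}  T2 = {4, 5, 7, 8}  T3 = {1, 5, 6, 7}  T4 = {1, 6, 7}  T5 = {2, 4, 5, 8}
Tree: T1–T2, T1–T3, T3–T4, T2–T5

No — vertex 3 appears in no bag.

A tree decomposition must satisfy three properties: every vertex lies in some bag; for every edge, both endpoints lie together in some bag; and for every vertex, the bags containing it form a connected subtree. Here vertex 3 appears in no bag, so the decomposition is invalid.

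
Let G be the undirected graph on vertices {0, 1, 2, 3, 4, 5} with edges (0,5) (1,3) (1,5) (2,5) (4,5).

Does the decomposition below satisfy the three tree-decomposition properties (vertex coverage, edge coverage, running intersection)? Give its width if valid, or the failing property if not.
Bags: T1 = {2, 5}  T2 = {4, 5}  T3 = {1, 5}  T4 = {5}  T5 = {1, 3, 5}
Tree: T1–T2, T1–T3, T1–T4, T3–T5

A tree decomposition must satisfy three properties: every vertex lies in some bag; for every edge, both endpoints lie together in some bag; and for every vertex, the bags containing it form a connected subtree. Here vertex 0 appears in no bag, so the decomposition is invalid.

No — vertex 0 appears in no bag.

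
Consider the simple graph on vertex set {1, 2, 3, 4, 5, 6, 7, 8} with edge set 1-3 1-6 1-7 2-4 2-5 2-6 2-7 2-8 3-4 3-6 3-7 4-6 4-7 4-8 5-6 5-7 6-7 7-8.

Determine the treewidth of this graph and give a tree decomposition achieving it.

Every bag has size at most 4, so the width is 4 − 1 = 3 and tw(G) ≤ 3. On the other hand G contains the 4-clique {2, 4, 7, 8}. A clique must lie in a single bag of any decomposition, so no decomposition can have width below 3. Combining the bounds, tw(G) = 3.

Treewidth 3.
One optimal decomposition is:
Bags: B1 = {2, 4, 6, 7}  B2 = {2, 4, 7, 8}  B3 = {2, 5, 6, 7}  B4 = {3, 4, 6, 7}  B5 = {1, 3, 6, 7}
Tree: B1–B2, B1–B3, B1–B4, B4–B5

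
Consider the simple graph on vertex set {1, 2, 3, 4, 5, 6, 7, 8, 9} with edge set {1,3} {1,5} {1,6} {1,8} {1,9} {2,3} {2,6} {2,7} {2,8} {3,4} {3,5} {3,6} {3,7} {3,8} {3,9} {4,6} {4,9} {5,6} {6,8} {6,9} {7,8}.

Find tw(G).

3

A width-3 tree decomposition is:
Bags: B1 = {1, 3, 6, 9}  B2 = {3, 4, 6, 9}  B3 = {1, 3, 6, 8}  B4 = {1, 3, 5, 6}  B5 = {2, 3, 6, 8}  B6 = {2, 3, 7, 8}
Tree: B1–B2, B1–B3, B1–B4, B3–B5, B5–B6
Each bag holds 4 vertices, so the decomposition has width 3, which upper-bounds the treewidth. Conversely, {1, 3, 6, 8} is a clique of size 4, and the vertices of any clique must share a bag in every tree decomposition; so some bag has ≥ 4 vertices and tw(G) ≥ 3. Therefore the treewidth is 3.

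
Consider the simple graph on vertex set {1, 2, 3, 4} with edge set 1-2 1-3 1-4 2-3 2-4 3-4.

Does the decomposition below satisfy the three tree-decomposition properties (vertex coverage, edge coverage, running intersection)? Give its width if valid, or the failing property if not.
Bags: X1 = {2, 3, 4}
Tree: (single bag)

No — vertex 1 appears in no bag.

A tree decomposition must satisfy three properties: every vertex lies in some bag; for every edge, both endpoints lie together in some bag; and for every vertex, the bags containing it form a connected subtree. Here vertex 1 appears in no bag, so the decomposition is invalid.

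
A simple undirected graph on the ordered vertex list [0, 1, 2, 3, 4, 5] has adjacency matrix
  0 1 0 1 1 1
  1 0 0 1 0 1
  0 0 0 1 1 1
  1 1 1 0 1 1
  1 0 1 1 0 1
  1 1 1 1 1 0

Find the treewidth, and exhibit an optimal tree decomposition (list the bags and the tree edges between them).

Each bag holds 4 vertices, so the decomposition has width 3, which upper-bounds the treewidth. For the lower bound, the 4 vertices {0, 1, 3, 5} are pairwise adjacent, and any tree decomposition puts a clique entirely inside one bag — forcing width ≥ 3. Hence tw(G) = 3 exactly.

Treewidth 3.
Bags: B1 = {2, 3, 4, 5}  B2 = {0, 3, 4, 5}  B3 = {0, 1, 3, 5}
Tree: B1–B2, B2–B3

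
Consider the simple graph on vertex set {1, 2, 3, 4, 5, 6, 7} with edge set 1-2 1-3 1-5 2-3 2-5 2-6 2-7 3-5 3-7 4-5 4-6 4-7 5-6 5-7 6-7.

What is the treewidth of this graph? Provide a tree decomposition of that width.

Treewidth 3.
One such decomposition:
Bags: B1 = {2, 5, 6, 7}  B2 = {2, 3, 5, 7}  B3 = {4, 5, 6, 7}  B4 = {1, 2, 3, 5}
Tree: B1–B2, B1–B3, B2–B4

Every bag has size at most 4, so the width is 4 − 1 = 3 and tw(G) ≤ 3. For the lower bound, the 4 vertices {1, 2, 3, 5} are pairwise adjacent, and any tree decomposition puts a clique entirely inside one bag — forcing width ≥ 3. The upper and lower bounds meet at 3, so that is the treewidth.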